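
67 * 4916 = 329372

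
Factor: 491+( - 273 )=2^1*109^1=218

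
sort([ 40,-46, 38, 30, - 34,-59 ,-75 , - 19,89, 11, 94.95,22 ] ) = [ - 75, - 59, - 46, - 34 ,-19, 11, 22, 30, 38, 40, 89, 94.95]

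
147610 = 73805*2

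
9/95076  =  1/10564 = 0.00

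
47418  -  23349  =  24069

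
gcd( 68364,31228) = 844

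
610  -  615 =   -  5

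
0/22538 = 0  =  0.00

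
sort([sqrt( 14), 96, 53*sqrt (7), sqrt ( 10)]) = [sqrt(10 ), sqrt( 14), 96 , 53*sqrt( 7)]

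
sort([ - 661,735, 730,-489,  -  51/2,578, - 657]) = [ - 661, - 657, - 489,  -  51/2,578, 730, 735 ] 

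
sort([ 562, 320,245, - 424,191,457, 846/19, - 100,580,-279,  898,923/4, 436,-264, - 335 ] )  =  [ - 424, - 335, - 279, - 264,  -  100  ,  846/19,191,923/4, 245,  320, 436,457, 562, 580 , 898 ] 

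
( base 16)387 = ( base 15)403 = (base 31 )T4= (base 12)633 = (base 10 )903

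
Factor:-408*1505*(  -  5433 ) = 3336079320  =  2^3 *3^2*5^1*7^1*17^1*43^1*1811^1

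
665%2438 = 665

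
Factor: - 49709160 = -2^3* 3^3*5^1*46027^1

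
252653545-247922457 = 4731088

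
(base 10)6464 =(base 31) 6mg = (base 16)1940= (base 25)A8E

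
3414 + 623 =4037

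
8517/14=8517/14 = 608.36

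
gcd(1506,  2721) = 3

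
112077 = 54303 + 57774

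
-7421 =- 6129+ -1292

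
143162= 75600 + 67562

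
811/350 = 2 + 111/350 = 2.32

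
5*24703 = 123515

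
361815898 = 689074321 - 327258423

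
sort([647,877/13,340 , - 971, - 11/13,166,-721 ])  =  [ - 971 ,-721, - 11/13, 877/13,  166, 340,647]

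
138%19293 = 138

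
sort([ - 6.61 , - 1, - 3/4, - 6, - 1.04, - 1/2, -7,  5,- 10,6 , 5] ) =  [ - 10, - 7,-6.61, - 6, - 1.04, - 1,  -  3/4,  -  1/2,5,5,6]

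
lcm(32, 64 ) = 64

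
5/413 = 5/413 = 0.01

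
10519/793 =13 + 210/793 = 13.26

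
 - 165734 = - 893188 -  - 727454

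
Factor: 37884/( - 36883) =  - 2^2*3^1*41^1*479^(-1 ) = - 492/479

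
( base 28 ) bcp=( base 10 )8985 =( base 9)13283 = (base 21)k7i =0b10001100011001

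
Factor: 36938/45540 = 2^( - 1) * 3^( - 2)*5^( - 1)*73^1 = 73/90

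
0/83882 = 0 = 0.00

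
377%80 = 57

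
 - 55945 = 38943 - 94888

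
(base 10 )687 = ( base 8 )1257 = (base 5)10222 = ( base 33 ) KR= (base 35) jm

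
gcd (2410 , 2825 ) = 5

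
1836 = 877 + 959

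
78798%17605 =8378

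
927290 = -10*( - 92729 ) 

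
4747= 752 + 3995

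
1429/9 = 158 + 7/9 = 158.78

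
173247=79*2193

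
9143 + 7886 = 17029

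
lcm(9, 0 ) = 0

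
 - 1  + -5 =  -6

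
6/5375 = 6/5375 = 0.00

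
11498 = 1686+9812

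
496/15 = 496/15 = 33.07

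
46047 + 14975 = 61022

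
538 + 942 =1480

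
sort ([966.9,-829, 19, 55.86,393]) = [ - 829, 19,55.86, 393, 966.9]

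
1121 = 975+146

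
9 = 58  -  49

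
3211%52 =39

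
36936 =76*486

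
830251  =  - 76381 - -906632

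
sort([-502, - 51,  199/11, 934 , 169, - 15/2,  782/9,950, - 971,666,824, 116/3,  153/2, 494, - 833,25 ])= [ - 971 ,  -  833, - 502,-51, - 15/2,  199/11, 25,116/3,153/2, 782/9,169,  494,666, 824,934,950 ] 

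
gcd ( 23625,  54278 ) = 7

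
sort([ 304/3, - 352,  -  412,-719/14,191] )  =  [-412, - 352, - 719/14, 304/3, 191 ] 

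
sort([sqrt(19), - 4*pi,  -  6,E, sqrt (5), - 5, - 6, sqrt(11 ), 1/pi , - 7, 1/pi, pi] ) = [-4*pi, - 7 ,-6, - 6,-5 , 1/pi, 1/pi, sqrt (5), E, pi, sqrt(11 ) , sqrt(19)]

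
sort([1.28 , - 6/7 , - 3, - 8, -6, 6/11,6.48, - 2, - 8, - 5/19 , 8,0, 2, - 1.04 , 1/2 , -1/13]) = [ - 8,-8, - 6, - 3,- 2, - 1.04 , - 6/7 , - 5/19, - 1/13, 0,1/2 , 6/11, 1.28, 2, 6.48, 8]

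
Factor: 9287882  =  2^1*17^2*16069^1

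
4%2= 0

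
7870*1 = 7870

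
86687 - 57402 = 29285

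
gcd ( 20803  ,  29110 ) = 71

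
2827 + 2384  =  5211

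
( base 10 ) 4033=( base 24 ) 701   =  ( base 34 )3GL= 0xfc1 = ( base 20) A1D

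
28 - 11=17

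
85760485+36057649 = 121818134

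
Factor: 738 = 2^1*3^2*41^1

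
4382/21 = 626/3 = 208.67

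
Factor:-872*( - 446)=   2^4*109^1*223^1  =  388912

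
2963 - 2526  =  437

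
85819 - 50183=35636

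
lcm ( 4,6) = 12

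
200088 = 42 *4764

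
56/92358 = 4/6597 =0.00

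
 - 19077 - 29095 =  - 48172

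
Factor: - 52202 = - 2^1*43^1*607^1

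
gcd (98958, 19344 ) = 6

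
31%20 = 11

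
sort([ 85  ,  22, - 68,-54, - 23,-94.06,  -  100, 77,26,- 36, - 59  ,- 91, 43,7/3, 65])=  [ - 100, - 94.06, - 91,  -  68, - 59,-54, - 36, - 23 , 7/3,22,  26,43,65,77, 85 ] 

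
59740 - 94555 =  - 34815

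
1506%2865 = 1506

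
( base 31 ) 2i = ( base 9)88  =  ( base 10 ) 80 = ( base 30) 2K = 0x50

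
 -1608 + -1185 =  - 2793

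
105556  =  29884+75672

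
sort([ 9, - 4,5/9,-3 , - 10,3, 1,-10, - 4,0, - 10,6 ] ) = [ - 10, - 10,-10, - 4 , - 4, - 3,0, 5/9,1,  3,6, 9]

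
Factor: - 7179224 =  - 2^3*13^1*69031^1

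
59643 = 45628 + 14015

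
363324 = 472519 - 109195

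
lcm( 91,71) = 6461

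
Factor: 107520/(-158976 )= - 140/207 = -2^2 * 3^ ( - 2)*5^1*  7^1*23^( - 1 )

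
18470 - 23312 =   -  4842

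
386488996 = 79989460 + 306499536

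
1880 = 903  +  977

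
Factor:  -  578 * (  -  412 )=2^3*17^2*103^1=238136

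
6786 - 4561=2225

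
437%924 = 437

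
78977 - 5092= 73885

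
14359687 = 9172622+5187065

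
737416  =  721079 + 16337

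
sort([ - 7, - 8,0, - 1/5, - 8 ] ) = [ - 8,-8, - 7 ,- 1/5,0 ] 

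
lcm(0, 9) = 0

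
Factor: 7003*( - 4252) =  - 29776756 = - 2^2*47^1*149^1*1063^1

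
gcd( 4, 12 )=4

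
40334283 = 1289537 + 39044746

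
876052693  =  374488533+501564160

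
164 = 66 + 98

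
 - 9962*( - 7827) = 77972574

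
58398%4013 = 2216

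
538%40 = 18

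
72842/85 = 72842/85 = 856.96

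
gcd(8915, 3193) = 1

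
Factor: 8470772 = 2^2*173^1*12241^1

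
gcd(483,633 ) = 3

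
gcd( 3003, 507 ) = 39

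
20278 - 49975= - 29697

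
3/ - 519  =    -  1 + 172/173 = - 0.01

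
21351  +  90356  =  111707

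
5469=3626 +1843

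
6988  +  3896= 10884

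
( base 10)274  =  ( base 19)e8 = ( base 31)8Q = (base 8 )422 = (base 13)181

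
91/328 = 91/328= 0.28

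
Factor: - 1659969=  -  3^2*184441^1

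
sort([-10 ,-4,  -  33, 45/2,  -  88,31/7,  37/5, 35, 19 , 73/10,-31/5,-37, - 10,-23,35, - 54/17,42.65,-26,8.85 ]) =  [-88,-37, -33, - 26, - 23,  -  10,-10, - 31/5,-4,- 54/17,31/7, 73/10,37/5,8.85, 19,45/2,35,35, 42.65 ] 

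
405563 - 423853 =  - 18290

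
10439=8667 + 1772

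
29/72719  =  29/72719 = 0.00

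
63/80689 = 9/11527 = 0.00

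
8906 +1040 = 9946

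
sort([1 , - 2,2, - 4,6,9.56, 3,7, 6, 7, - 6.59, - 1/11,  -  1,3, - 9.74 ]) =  [ - 9.74, - 6.59, - 4, - 2, - 1,- 1/11,1, 2,3,3,6,6,7,7,9.56 ]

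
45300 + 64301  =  109601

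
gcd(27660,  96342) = 6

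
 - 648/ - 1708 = 162/427= 0.38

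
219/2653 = 219/2653=0.08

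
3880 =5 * 776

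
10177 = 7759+2418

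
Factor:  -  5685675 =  - 3^1*5^2*41^1*43^2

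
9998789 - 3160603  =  6838186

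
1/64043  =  1/64043 = 0.00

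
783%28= 27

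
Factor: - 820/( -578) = 410/289 = 2^1*5^1*17^( - 2)*41^1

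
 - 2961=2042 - 5003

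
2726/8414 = 1363/4207= 0.32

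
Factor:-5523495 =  - 3^1*5^1*368233^1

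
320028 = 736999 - 416971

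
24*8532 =204768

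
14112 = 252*56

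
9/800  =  9/800 = 0.01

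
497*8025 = 3988425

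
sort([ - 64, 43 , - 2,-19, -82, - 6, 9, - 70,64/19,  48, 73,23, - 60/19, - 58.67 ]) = [ - 82, - 70, - 64 , - 58.67, - 19,  -  6 , - 60/19, - 2,  64/19,9, 23,43, 48,73 ]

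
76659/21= 3650 + 3/7 = 3650.43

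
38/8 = 19/4  =  4.75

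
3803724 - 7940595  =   - 4136871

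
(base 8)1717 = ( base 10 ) 975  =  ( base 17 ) 366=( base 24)1gf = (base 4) 33033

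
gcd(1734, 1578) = 6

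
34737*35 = 1215795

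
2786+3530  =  6316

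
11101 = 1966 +9135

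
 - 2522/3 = - 2522/3 = - 840.67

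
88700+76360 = 165060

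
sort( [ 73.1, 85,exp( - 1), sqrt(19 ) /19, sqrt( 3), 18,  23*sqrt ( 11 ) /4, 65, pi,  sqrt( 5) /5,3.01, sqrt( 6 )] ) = [ sqrt ( 19 )/19, exp( -1 ),sqrt( 5 )/5, sqrt( 3),sqrt(6 ),3.01,pi, 18, 23*sqrt ( 11)/4,65, 73.1,85 ] 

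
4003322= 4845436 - 842114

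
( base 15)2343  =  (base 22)fa8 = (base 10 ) 7488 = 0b1110101000000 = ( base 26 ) B20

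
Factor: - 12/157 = -2^2*3^1 * 157^ (-1) 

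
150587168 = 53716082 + 96871086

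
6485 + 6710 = 13195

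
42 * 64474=2707908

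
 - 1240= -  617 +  - 623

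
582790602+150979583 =733770185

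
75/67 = 1 + 8/67= 1.12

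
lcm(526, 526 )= 526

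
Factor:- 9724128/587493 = - 2^5*3^(- 3 )  *  7253^( - 1)*101293^1 = - 3241376/195831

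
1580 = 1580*1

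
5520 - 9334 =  - 3814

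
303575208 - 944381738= -640806530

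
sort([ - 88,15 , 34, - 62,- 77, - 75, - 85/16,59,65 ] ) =[ - 88, - 77,  -  75, - 62, - 85/16 , 15,34,59,65 ] 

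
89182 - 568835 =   -  479653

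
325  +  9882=10207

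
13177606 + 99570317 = 112747923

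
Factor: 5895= 3^2*5^1*131^1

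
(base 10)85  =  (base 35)2F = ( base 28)31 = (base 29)2r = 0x55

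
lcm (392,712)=34888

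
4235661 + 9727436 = 13963097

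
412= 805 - 393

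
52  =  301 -249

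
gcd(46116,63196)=1708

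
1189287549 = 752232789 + 437054760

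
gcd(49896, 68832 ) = 72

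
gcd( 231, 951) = 3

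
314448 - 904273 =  -589825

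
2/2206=1/1103 = 0.00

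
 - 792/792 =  - 1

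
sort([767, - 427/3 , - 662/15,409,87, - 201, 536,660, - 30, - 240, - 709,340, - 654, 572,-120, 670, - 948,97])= [-948, - 709 , - 654, - 240,  -  201, - 427/3,-120, - 662/15,-30,87,  97,340, 409, 536,572,660,670,767]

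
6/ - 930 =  - 1/155 = - 0.01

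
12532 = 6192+6340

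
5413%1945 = 1523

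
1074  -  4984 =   -  3910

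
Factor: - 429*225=- 96525= - 3^3*5^2*11^1*13^1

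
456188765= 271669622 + 184519143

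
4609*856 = 3945304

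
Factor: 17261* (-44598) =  - 2^1*3^1*41^1*421^1*7433^1=- 769806078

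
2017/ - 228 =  - 2017/228=- 8.85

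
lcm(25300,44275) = 177100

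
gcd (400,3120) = 80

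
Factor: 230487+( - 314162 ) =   -  5^2 * 3347^1 = - 83675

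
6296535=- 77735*( -81) 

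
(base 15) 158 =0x134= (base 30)A8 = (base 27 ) bb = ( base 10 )308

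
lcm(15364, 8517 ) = 783564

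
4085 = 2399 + 1686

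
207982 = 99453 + 108529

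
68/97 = 68/97 = 0.70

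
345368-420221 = - 74853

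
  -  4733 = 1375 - 6108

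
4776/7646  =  2388/3823 = 0.62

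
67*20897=1400099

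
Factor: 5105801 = 59^1 * 86539^1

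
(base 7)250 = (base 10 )133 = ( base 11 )111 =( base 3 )11221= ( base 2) 10000101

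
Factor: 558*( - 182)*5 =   -  2^2*3^2  *  5^1*7^1 * 13^1*31^1 = - 507780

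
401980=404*995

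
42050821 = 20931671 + 21119150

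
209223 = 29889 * 7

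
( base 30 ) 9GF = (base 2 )10000110010011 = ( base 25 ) dik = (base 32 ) 8cj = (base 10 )8595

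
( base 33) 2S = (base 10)94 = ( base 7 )163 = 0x5e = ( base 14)6A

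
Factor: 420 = 2^2  *3^1*5^1*7^1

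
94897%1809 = 829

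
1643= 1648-5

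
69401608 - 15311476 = 54090132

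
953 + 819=1772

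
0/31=0 = 0.00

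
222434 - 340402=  - 117968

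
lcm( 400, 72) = 3600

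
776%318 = 140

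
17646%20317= 17646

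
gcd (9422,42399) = 4711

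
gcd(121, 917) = 1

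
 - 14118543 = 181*( - 78003) 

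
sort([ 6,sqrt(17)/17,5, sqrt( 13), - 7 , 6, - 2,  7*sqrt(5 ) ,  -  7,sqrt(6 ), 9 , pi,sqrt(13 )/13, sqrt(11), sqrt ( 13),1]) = [ - 7, - 7, - 2, sqrt( 17)/17, sqrt (13 )/13,1,sqrt( 6 ),pi,sqrt(11),sqrt( 13),sqrt(13 ), 5,6,6, 9, 7*sqrt( 5) ] 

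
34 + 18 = 52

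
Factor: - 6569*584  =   - 2^3* 73^1*6569^1 = - 3836296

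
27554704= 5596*4924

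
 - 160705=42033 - 202738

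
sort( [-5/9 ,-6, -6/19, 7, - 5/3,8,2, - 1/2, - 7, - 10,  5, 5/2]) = [ - 10, - 7,-6 , - 5/3, - 5/9, - 1/2,-6/19,2,5/2, 5, 7, 8] 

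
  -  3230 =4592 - 7822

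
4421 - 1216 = 3205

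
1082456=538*2012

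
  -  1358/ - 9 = 1358/9 = 150.89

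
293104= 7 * 41872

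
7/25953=7/25953 = 0.00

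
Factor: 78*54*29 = 122148 = 2^2*3^4 *13^1 * 29^1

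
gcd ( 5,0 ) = 5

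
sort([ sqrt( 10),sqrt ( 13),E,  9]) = [ E,sqrt ( 10 ),sqrt( 13 ),9 ]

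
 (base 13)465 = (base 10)759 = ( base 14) 3c3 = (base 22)1cb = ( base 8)1367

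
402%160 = 82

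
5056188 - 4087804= 968384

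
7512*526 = 3951312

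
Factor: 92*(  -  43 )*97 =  - 383732 = - 2^2 *23^1*43^1*97^1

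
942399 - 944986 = - 2587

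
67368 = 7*9624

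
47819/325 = 147+44/325 = 147.14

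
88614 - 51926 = 36688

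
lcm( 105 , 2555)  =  7665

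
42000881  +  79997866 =121998747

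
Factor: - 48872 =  - 2^3*41^1*149^1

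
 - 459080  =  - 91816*5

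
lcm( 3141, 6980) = 62820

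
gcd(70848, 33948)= 1476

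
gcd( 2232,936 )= 72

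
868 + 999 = 1867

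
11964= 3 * 3988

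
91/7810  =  91/7810 = 0.01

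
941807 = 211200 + 730607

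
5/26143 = 5/26143 = 0.00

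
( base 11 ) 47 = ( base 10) 51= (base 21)29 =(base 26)1P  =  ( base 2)110011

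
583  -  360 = 223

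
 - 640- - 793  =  153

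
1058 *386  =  408388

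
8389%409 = 209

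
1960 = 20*98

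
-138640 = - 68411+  - 70229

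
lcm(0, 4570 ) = 0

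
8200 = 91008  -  82808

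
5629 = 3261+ 2368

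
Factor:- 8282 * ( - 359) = 2973238 = 2^1*41^1*101^1*359^1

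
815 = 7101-6286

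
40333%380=53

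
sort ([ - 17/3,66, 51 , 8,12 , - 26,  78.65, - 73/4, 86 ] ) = [ - 26, - 73/4, - 17/3, 8, 12 , 51, 66,78.65,86]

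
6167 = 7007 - 840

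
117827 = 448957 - 331130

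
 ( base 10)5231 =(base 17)111c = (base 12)303B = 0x146f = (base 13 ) 24c5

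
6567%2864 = 839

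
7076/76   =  93 + 2/19  =  93.11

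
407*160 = 65120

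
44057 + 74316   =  118373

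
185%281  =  185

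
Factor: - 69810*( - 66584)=4648229040 = 2^4*3^1 * 5^1*7^1*13^1*29^1 * 41^1 *179^1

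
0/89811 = 0=0.00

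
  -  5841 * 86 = -502326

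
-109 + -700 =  - 809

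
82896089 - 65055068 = 17841021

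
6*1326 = 7956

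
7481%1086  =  965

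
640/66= 320/33  =  9.70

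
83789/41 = 83789/41= 2043.63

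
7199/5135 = 1 + 2064/5135 = 1.40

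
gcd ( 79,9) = 1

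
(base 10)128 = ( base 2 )10000000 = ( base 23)5d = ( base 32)40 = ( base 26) 4o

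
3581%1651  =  279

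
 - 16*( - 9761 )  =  156176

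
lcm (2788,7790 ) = 264860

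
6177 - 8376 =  -2199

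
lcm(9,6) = 18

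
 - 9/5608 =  - 9/5608  =  - 0.00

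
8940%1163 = 799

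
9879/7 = 9879/7 = 1411.29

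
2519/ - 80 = - 32 + 41/80 = - 31.49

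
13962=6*2327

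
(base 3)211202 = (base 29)L5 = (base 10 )614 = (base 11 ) 509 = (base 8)1146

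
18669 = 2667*7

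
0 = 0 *2352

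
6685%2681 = 1323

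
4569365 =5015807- 446442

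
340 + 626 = 966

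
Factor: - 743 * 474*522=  - 183839004 = -2^2* 3^3*29^1*79^1*743^1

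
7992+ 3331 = 11323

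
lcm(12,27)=108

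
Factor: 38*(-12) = -456= -  2^3*3^1* 19^1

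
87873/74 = 1187 +35/74 = 1187.47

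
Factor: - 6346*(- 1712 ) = 2^5 * 19^1*107^1 * 167^1= 10864352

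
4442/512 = 8+173/256 = 8.68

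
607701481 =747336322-139634841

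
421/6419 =421/6419 =0.07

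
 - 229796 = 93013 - 322809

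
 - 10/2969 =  - 10/2969 = - 0.00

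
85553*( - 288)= - 24639264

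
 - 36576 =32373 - 68949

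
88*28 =2464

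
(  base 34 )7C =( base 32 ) 7q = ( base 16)FA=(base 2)11111010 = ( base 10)250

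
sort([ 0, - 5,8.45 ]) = [ - 5 , 0,8.45 ] 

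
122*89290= 10893380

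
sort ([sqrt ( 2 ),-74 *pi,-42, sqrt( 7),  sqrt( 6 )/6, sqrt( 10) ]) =[ - 74*pi,-42, sqrt( 6)/6,sqrt (2 ), sqrt(7), sqrt(10)] 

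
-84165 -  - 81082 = - 3083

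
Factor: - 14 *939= - 2^1 *3^1 * 7^1*313^1= - 13146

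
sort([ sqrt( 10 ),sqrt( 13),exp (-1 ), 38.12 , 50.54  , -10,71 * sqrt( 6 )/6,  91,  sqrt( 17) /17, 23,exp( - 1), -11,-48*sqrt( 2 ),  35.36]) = [- 48*sqrt( 2),-11 , - 10,sqrt( 17 )/17, exp( - 1),exp( - 1),sqrt( 10),sqrt( 13), 23, 71*sqrt( 6) /6,35.36,  38.12,  50.54,91]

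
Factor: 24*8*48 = 9216 = 2^10*3^2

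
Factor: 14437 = 14437^1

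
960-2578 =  -1618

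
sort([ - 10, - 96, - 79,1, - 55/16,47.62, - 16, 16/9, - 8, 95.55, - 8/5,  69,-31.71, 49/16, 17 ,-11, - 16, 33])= [ - 96,  -  79, - 31.71,  -  16,-16, - 11,  -  10,-8, - 55/16,-8/5, 1 , 16/9, 49/16, 17, 33,47.62,69,95.55]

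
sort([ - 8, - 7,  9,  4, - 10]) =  [- 10,- 8, - 7, 4,  9]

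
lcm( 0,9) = 0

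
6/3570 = 1/595 = 0.00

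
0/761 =0 = 0.00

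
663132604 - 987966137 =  -324833533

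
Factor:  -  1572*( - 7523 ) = 11826156 = 2^2*3^1*131^1*7523^1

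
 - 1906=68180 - 70086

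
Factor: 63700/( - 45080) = - 65/46 = -2^(-1 )*5^1*13^1*23^( - 1) 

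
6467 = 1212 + 5255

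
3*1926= 5778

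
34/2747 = 34/2747=0.01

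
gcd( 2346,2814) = 6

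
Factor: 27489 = 3^1*7^2*11^1*17^1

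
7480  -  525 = 6955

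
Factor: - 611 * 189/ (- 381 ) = 38493/127  =  3^2*7^1* 13^1*47^1 * 127^ (-1 )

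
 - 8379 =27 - 8406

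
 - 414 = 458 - 872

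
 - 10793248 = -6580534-4212714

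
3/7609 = 3/7609=0.00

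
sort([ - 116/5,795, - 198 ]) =[  -  198, - 116/5, 795]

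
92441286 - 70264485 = 22176801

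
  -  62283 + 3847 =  - 58436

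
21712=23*944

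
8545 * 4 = 34180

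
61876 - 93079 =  -31203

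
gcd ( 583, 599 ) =1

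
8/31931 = 8/31931 = 0.00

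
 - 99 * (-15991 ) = 1583109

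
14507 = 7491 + 7016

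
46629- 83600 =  - 36971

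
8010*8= 64080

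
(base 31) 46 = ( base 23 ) 5f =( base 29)4e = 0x82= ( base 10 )130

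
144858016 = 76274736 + 68583280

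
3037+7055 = 10092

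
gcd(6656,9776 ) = 208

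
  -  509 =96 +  - 605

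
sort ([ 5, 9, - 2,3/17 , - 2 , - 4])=[ - 4, - 2, - 2,3/17, 5, 9] 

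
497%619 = 497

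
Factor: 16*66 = 2^5*3^1*11^1 = 1056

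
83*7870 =653210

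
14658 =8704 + 5954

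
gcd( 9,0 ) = 9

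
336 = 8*42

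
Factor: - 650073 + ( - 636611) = -2^2*7^1 *45953^1  =  -  1286684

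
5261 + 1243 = 6504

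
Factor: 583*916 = 534028 = 2^2 * 11^1 * 53^1*229^1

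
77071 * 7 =539497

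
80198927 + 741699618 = 821898545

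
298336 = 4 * 74584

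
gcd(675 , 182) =1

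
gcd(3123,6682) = 1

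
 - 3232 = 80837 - 84069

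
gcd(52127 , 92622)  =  1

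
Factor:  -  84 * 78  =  -6552 = - 2^3*3^2*7^1*13^1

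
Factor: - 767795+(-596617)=-2^2*3^1 *7^1*37^1*439^1 = - 1364412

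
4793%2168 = 457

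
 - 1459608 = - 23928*61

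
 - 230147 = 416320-646467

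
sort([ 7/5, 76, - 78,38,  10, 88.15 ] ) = [ - 78, 7/5, 10,  38,76,88.15]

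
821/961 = 821/961=0.85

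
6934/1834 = 3 + 716/917 = 3.78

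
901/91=901/91 = 9.90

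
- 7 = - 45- - 38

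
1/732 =1/732 = 0.00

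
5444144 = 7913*688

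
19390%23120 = 19390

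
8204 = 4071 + 4133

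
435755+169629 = 605384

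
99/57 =1 + 14/19 = 1.74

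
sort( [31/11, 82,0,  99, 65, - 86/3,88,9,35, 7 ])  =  [ - 86/3,  0,31/11,7,9,35,65,82, 88,99 ]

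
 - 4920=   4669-9589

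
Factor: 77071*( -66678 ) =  - 2^1 * 3^1*37^1*2083^1*11113^1 = - 5138940138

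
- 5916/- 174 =34/1 = 34.00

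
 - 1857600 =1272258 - 3129858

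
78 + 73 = 151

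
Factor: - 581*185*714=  - 76744290 = - 2^1*3^1*5^1*7^2*17^1  *37^1*83^1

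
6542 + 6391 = 12933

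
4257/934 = 4257/934 = 4.56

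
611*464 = 283504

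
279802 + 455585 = 735387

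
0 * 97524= 0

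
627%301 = 25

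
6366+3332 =9698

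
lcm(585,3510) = 3510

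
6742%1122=10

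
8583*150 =1287450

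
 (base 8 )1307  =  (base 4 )23013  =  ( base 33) li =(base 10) 711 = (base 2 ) 1011000111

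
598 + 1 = 599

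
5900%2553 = 794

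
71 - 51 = 20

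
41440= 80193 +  - 38753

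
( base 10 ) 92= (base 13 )71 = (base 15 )62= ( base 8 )134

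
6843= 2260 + 4583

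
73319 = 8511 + 64808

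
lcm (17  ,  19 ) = 323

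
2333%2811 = 2333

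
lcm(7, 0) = 0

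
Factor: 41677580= 2^2*5^1* 7^1  *  349^1*853^1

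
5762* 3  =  17286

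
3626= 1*3626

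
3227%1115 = 997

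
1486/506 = 743/253 = 2.94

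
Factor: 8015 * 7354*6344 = 2^4*5^1*7^1*13^1*61^1*229^1*3677^1 = 373930014640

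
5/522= 5/522 = 0.01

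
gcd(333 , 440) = 1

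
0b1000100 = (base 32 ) 24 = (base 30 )28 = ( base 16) 44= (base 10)68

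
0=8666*0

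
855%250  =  105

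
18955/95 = 3791/19= 199.53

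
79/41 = 1 + 38/41 = 1.93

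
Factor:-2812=-2^2 * 19^1 * 37^1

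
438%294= 144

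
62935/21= 2996 + 19/21 = 2996.90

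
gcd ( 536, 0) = 536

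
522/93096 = 29/5172 = 0.01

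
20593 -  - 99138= 119731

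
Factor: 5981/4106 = 2^( - 1 )*2053^(- 1)*5981^1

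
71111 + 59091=130202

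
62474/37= 62474/37 = 1688.49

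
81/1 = 81 = 81.00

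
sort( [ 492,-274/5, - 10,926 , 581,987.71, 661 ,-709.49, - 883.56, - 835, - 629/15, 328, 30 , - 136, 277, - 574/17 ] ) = [-883.56, - 835,  -  709.49,-136, - 274/5,  -  629/15, - 574/17,-10 , 30, 277, 328, 492 , 581,661,926, 987.71]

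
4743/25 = 189 +18/25= 189.72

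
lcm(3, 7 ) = 21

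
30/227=30/227 =0.13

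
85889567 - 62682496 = 23207071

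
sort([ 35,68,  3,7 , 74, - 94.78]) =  [ - 94.78 , 3,7,35,68, 74 ]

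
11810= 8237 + 3573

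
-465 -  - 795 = 330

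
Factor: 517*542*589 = 165046046 = 2^1*11^1*19^1 * 31^1 * 47^1*271^1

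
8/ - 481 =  - 1 + 473/481 = - 0.02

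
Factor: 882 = 2^1*3^2*7^2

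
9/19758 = 3/6586 = 0.00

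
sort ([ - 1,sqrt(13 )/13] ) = [ -1, sqrt(13 )/13]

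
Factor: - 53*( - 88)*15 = 69960= 2^3*3^1 * 5^1 * 11^1*53^1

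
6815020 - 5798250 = 1016770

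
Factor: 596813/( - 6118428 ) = - 2^( - 2 )*3^( - 1) * 7^1 * 83^( - 1)*6143^( - 1)*85259^1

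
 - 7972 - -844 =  - 7128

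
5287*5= 26435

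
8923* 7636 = 68136028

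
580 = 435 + 145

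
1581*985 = 1557285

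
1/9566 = 1/9566 = 0.00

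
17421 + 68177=85598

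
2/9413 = 2/9413 = 0.00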